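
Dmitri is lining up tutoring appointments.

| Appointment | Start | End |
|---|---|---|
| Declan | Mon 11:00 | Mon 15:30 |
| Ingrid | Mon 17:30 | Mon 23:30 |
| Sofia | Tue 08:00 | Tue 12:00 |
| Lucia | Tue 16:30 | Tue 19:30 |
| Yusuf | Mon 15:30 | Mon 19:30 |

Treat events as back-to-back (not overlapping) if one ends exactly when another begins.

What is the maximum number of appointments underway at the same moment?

2

Sort all start/end points and keep a running count:
Mon 11:00 start Declan → 1
Mon 15:30 end Declan → 0
Mon 15:30 start Yusuf → 1
Mon 17:30 start Ingrid → 2
Mon 19:30 end Yusuf → 1
Mon 23:30 end Ingrid → 0
Tue 08:00 start Sofia → 1
Tue 12:00 end Sofia → 0
Tue 16:30 start Lucia → 1
Tue 19:30 end Lucia → 0
Peak is 2, at Mon 17:30 (Ingrid, Yusuf).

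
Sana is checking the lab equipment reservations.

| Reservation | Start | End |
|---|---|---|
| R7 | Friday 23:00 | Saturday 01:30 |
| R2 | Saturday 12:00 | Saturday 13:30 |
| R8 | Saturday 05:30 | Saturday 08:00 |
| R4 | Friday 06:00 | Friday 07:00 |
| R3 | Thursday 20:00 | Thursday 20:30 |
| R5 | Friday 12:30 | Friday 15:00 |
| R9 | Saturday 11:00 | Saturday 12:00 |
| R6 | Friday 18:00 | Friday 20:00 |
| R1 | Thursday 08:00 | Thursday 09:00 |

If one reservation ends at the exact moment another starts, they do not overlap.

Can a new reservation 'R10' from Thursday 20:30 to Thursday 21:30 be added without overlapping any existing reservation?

R1: ends Thursday 09:00 at or before R10 starts Thursday 20:30 → clear.
R3: ends Thursday 20:30 at or before R10 starts Thursday 20:30 → clear.
R4: starts Friday 06:00 at or after R10 ends Thursday 21:30 → clear.
R5: starts Friday 12:30 at or after R10 ends Thursday 21:30 → clear.
R6: starts Friday 18:00 at or after R10 ends Thursday 21:30 → clear.
R7: starts Friday 23:00 at or after R10 ends Thursday 21:30 → clear.
R8: starts Saturday 05:30 at or after R10 ends Thursday 21:30 → clear.
R9: starts Saturday 11:00 at or after R10 ends Thursday 21:30 → clear.
R2: starts Saturday 12:00 at or after R10 ends Thursday 21:30 → clear.

Yes — the slot is free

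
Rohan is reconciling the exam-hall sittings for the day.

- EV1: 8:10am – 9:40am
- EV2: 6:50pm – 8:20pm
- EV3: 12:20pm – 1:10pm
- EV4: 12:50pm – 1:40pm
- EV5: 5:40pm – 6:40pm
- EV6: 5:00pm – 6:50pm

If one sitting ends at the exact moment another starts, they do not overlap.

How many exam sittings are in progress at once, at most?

2

Sort all start/end points and keep a running count:
8:10am start EV1 → 1
9:40am end EV1 → 0
12:20pm start EV3 → 1
12:50pm start EV4 → 2
1:10pm end EV3 → 1
1:40pm end EV4 → 0
5:00pm start EV6 → 1
5:40pm start EV5 → 2
6:40pm end EV5 → 1
6:50pm end EV6 → 0
6:50pm start EV2 → 1
8:20pm end EV2 → 0
Peak is 2, at 12:50pm (EV3, EV4).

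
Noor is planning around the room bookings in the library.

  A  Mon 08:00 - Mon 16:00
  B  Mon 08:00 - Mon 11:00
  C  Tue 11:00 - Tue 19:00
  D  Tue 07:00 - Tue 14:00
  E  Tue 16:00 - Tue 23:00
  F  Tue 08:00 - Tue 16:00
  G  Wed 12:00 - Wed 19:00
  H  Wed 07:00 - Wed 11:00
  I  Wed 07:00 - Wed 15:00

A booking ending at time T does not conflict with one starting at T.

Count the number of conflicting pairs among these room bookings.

7

Sorted by start: A, B, D, F, C, E, H, I, G.
B starts before A ends → A and B overlap.
D starts after A ends; A is clear from here.
D starts after B ends; B is clear from here.
F starts before D ends → D and F overlap.
C starts before D ends → D and C overlap.
E starts after D ends; D is clear from here.
C starts before F ends → F and C overlap.
E starts exactly when F ends (back-to-back, no overlap); F is clear from here.
E starts before C ends → C and E overlap.
H starts after C ends; C is clear from here.
H starts after E ends; E is clear from here.
I starts before H ends → H and I overlap.
G starts after H ends.
G starts before I ends → I and G overlap.
Overlapping pairs: A & B, C & D, C & E, C & F, D & F, G & I, H & I — 7 in total.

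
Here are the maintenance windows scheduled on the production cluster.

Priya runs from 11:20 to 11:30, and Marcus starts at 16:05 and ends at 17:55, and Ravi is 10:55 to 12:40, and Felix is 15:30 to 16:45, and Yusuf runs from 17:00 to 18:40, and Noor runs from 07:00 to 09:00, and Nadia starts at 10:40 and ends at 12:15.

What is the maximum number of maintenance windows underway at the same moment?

3

Walk through starts and ends in time order (an end at T is processed before a start at T):
07:00 start Noor → 1
09:00 end Noor → 0
10:40 start Nadia → 1
10:55 start Ravi → 2
11:20 start Priya → 3
11:30 end Priya → 2
12:15 end Nadia → 1
12:40 end Ravi → 0
15:30 start Felix → 1
16:05 start Marcus → 2
16:45 end Felix → 1
17:00 start Yusuf → 2
17:55 end Marcus → 1
18:40 end Yusuf → 0
Peak is 3, at 11:20 (Nadia, Priya, Ravi).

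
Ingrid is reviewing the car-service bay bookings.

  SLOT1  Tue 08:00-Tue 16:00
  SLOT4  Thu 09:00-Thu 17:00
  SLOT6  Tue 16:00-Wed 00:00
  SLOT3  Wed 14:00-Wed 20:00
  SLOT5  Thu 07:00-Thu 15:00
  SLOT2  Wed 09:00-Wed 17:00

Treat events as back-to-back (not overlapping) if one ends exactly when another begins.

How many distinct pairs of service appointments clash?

Sorted by start: SLOT1, SLOT6, SLOT2, SLOT3, SLOT5, SLOT4.
SLOT6 starts exactly when SLOT1 ends (back-to-back, no overlap); SLOT1 is clear from here.
SLOT2 starts after SLOT6 ends; SLOT6 is clear from here.
SLOT3 starts before SLOT2 ends → SLOT2 and SLOT3 overlap.
SLOT5 starts after SLOT2 ends; SLOT2 is clear from here.
SLOT5 starts after SLOT3 ends; SLOT3 is clear from here.
SLOT4 starts before SLOT5 ends → SLOT5 and SLOT4 overlap.
Overlapping pairs: SLOT2 & SLOT3, SLOT4 & SLOT5 — 2 in total.

2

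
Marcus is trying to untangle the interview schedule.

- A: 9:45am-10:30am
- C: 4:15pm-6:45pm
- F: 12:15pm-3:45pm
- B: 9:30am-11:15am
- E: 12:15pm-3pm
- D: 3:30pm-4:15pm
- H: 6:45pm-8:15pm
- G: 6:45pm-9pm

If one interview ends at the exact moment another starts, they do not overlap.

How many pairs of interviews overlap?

4

Two intervals overlap when each starts before the other ends.
Sorted by start: B, A, E, F, D, C, G, H.
A starts before B ends → B and A overlap.
E starts after B ends; B is clear from here.
E starts after A ends; A is clear from here.
F starts before E ends → E and F overlap.
D starts after E ends; E is clear from here.
D starts before F ends → F and D overlap.
C starts after F ends; F is clear from here.
C starts exactly when D ends (back-to-back, no overlap); D is clear from here.
G starts exactly when C ends (back-to-back, no overlap); C is clear from here.
H starts before G ends → G and H overlap.
Overlapping pairs: A & B, D & F, E & F, G & H — 4 in total.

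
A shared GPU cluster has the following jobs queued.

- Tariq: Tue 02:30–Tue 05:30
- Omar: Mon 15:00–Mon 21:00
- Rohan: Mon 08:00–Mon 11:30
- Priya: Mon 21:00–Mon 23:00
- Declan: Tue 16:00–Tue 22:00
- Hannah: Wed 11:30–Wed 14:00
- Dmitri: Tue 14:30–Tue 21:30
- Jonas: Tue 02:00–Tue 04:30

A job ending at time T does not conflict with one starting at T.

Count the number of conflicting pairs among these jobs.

2

Two intervals overlap when each starts before the other ends.
Sorted by start: Rohan, Omar, Priya, Jonas, Tariq, Dmitri, Declan, Hannah.
Omar starts after Rohan ends; Rohan is clear from here.
Priya starts exactly when Omar ends (back-to-back, no overlap); Omar is clear from here.
Jonas starts after Priya ends; Priya is clear from here.
Tariq starts before Jonas ends → Jonas and Tariq overlap.
Dmitri starts after Jonas ends; Jonas is clear from here.
Dmitri starts after Tariq ends; Tariq is clear from here.
Declan starts before Dmitri ends → Dmitri and Declan overlap.
Hannah starts after Dmitri ends.
Hannah starts after Declan ends.
Overlapping pairs: Declan & Dmitri, Jonas & Tariq — 2 in total.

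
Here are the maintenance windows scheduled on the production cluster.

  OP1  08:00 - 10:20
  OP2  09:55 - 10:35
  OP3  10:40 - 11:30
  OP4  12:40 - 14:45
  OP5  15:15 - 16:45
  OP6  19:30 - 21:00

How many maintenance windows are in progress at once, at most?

Sweep the timeline, counting +1 at each start and −1 at each end (ends before starts at a tie):
08:00 start OP1 → 1
09:55 start OP2 → 2
10:20 end OP1 → 1
10:35 end OP2 → 0
10:40 start OP3 → 1
11:30 end OP3 → 0
12:40 start OP4 → 1
14:45 end OP4 → 0
15:15 start OP5 → 1
16:45 end OP5 → 0
19:30 start OP6 → 1
21:00 end OP6 → 0
Peak is 2, at 09:55 (OP1, OP2).

2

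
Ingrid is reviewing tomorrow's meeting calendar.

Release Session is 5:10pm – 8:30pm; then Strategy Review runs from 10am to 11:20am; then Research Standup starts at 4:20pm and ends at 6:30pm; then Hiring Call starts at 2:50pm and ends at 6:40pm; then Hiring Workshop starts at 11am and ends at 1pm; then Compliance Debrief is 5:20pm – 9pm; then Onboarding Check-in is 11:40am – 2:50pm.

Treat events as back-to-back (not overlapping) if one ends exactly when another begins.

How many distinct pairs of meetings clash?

Check each pair: they overlap iff neither finishes before the other starts.
Sorted by start: Strategy Review, Hiring Workshop, Onboarding Check-in, Hiring Call, Research Standup, Release Session, Compliance Debrief.
Hiring Workshop starts before Strategy Review ends → Strategy Review and Hiring Workshop overlap.
Onboarding Check-in starts after Strategy Review ends; Strategy Review is clear from here.
Onboarding Check-in starts before Hiring Workshop ends → Hiring Workshop and Onboarding Check-in overlap.
Hiring Call starts after Hiring Workshop ends; Hiring Workshop is clear from here.
Hiring Call starts exactly when Onboarding Check-in ends (back-to-back, no overlap); Onboarding Check-in is clear from here.
Research Standup starts before Hiring Call ends → Hiring Call and Research Standup overlap.
Release Session starts before Hiring Call ends → Hiring Call and Release Session overlap.
Compliance Debrief starts before Hiring Call ends → Hiring Call and Compliance Debrief overlap.
Release Session starts before Research Standup ends → Research Standup and Release Session overlap.
Compliance Debrief starts before Research Standup ends → Research Standup and Compliance Debrief overlap.
Compliance Debrief starts before Release Session ends → Release Session and Compliance Debrief overlap.
Overlapping pairs: Compliance Debrief & Hiring Call, Compliance Debrief & Release Session, Compliance Debrief & Research Standup, Hiring Call & Release Session, Hiring Call & Research Standup, Hiring Workshop & Onboarding Check-in, Hiring Workshop & Strategy Review, Release Session & Research Standup — 8 in total.

8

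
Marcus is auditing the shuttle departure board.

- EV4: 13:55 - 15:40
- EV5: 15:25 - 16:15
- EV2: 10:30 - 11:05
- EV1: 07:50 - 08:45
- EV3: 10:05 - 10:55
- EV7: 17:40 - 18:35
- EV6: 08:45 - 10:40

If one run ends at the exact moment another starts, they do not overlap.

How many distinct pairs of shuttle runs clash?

Sorted by start: EV1, EV6, EV3, EV2, EV4, EV5, EV7.
EV6 starts exactly when EV1 ends (back-to-back, no overlap), so EV1 has no further overlaps.
EV3 starts before EV6 ends → EV6 and EV3 overlap.
EV2 starts before EV6 ends → EV6 and EV2 overlap.
EV4 starts after EV6 ends, so EV6 has no further overlaps.
EV2 starts before EV3 ends → EV3 and EV2 overlap.
EV4 starts after EV3 ends, so EV3 has no further overlaps.
EV4 starts after EV2 ends, so EV2 has no further overlaps.
EV5 starts before EV4 ends → EV4 and EV5 overlap.
EV7 starts after EV4 ends.
EV7 starts after EV5 ends.
Overlapping pairs: EV2 & EV3, EV2 & EV6, EV3 & EV6, EV4 & EV5 — 4 in total.

4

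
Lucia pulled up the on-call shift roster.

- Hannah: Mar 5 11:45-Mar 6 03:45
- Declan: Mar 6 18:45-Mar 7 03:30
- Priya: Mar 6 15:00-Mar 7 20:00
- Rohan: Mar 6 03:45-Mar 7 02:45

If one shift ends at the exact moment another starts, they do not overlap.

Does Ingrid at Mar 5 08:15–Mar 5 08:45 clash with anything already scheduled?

No — it doesn't clash with anything

Hannah: starts Mar 5 11:45 at or after Ingrid ends Mar 5 08:45 → clear.
Rohan: starts Mar 6 03:45 at or after Ingrid ends Mar 5 08:45 → clear.
Priya: starts Mar 6 15:00 at or after Ingrid ends Mar 5 08:45 → clear.
Declan: starts Mar 6 18:45 at or after Ingrid ends Mar 5 08:45 → clear.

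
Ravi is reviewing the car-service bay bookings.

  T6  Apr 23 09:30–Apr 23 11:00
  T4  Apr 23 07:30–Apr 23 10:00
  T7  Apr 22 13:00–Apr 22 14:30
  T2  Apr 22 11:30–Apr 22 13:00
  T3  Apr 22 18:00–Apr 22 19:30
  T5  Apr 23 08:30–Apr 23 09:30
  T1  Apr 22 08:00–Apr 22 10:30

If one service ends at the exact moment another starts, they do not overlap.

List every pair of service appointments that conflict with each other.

T4 & T5, T4 & T6

Sorted by start: T1, T2, T7, T3, T4, T5, T6.
T2 starts after T1 ends; T1 is clear from here.
T7 starts exactly when T2 ends (back-to-back, no overlap); T2 is clear from here.
T3 starts after T7 ends; T7 is clear from here.
T4 starts after T3 ends; T3 is clear from here.
T5 starts before T4 ends → T4 and T5 overlap.
T6 starts before T4 ends → T4 and T6 overlap.
T6 starts exactly when T5 ends (back-to-back, no overlap).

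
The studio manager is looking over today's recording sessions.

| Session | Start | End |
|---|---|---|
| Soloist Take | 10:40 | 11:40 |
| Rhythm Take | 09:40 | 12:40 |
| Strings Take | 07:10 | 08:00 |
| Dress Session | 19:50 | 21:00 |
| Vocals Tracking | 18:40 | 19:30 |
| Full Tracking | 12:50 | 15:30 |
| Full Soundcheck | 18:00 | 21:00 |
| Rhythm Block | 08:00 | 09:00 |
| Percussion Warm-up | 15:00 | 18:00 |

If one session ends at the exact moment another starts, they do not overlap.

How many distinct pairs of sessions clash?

4

Sorted by start: Strings Take, Rhythm Block, Rhythm Take, Soloist Take, Full Tracking, Percussion Warm-up, Full Soundcheck, Vocals Tracking, Dress Session.
Rhythm Block starts exactly when Strings Take ends (back-to-back, no overlap), so nothing later overlaps Strings Take either.
Rhythm Take starts after Rhythm Block ends, so nothing later overlaps Rhythm Block either.
Soloist Take starts before Rhythm Take ends → Rhythm Take and Soloist Take overlap.
Full Tracking starts after Rhythm Take ends, so nothing later overlaps Rhythm Take either.
Full Tracking starts after Soloist Take ends, so nothing later overlaps Soloist Take either.
Percussion Warm-up starts before Full Tracking ends → Full Tracking and Percussion Warm-up overlap.
Full Soundcheck starts after Full Tracking ends, so nothing later overlaps Full Tracking either.
Full Soundcheck starts exactly when Percussion Warm-up ends (back-to-back, no overlap), so nothing later overlaps Percussion Warm-up either.
Vocals Tracking starts before Full Soundcheck ends → Full Soundcheck and Vocals Tracking overlap.
Dress Session starts before Full Soundcheck ends → Full Soundcheck and Dress Session overlap.
Dress Session starts after Vocals Tracking ends.
Overlapping pairs: Dress Session & Full Soundcheck, Full Soundcheck & Vocals Tracking, Full Tracking & Percussion Warm-up, Rhythm Take & Soloist Take — 4 in total.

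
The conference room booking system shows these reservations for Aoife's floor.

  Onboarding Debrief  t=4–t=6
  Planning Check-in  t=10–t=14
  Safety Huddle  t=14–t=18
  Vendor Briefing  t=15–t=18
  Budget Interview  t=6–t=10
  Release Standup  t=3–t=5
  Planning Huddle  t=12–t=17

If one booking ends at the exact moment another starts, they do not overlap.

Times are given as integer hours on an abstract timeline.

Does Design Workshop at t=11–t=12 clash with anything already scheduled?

Yes — it overlaps Planning Check-in

Release Standup: ends t=5 at or before Design Workshop starts t=11 → clear.
Onboarding Debrief: ends t=6 at or before Design Workshop starts t=11 → clear.
Budget Interview: ends t=10 at or before Design Workshop starts t=11 → clear.
Planning Check-in: starts t=10 before Design Workshop ends t=12, and ends t=14 after Design Workshop starts t=11 → overlap.
Planning Huddle: starts t=12 at or after Design Workshop ends t=12 → clear.
Safety Huddle: starts t=14 at or after Design Workshop ends t=12 → clear.
Vendor Briefing: starts t=15 at or after Design Workshop ends t=12 → clear.
Design Workshop overlaps Planning Check-in.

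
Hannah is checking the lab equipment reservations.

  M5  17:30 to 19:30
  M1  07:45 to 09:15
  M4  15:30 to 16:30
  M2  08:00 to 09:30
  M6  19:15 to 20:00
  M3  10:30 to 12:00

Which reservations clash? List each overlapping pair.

Two intervals overlap when each starts before the other ends.
Sorted by start: M1, M2, M3, M4, M5, M6.
M2 starts before M1 ends → M1 and M2 overlap.
M3 starts after M1 ends; M1 is clear from here.
M3 starts after M2 ends; M2 is clear from here.
M4 starts after M3 ends; M3 is clear from here.
M5 starts after M4 ends; M4 is clear from here.
M6 starts before M5 ends → M5 and M6 overlap.

M1 & M2, M5 & M6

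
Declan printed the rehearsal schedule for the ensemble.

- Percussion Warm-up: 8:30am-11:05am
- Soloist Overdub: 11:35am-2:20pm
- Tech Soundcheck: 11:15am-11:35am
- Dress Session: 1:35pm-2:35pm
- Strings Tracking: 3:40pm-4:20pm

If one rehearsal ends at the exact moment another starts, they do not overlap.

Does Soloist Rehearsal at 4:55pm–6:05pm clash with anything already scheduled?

No — it doesn't clash with anything

Percussion Warm-up: ends 11:05am at or before Soloist Rehearsal starts 4:55pm → clear.
Tech Soundcheck: ends 11:35am at or before Soloist Rehearsal starts 4:55pm → clear.
Soloist Overdub: ends 2:20pm at or before Soloist Rehearsal starts 4:55pm → clear.
Dress Session: ends 2:35pm at or before Soloist Rehearsal starts 4:55pm → clear.
Strings Tracking: ends 4:20pm at or before Soloist Rehearsal starts 4:55pm → clear.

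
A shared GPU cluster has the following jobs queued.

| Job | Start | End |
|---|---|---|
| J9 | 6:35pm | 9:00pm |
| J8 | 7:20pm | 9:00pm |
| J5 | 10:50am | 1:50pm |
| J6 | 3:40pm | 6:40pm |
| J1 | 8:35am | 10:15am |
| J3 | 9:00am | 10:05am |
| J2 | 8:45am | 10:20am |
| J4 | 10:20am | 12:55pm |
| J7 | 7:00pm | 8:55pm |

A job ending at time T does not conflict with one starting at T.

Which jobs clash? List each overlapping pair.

Sorted by start: J1, J2, J3, J4, J5, J6, J9, J7, J8.
J2 starts before J1 ends → J1 and J2 overlap.
J3 starts before J1 ends → J1 and J3 overlap.
J4 starts after J1 ends, so J1 has no further overlaps.
J3 starts before J2 ends → J2 and J3 overlap.
J4 starts exactly when J2 ends (back-to-back, no overlap), so J2 has no further overlaps.
J4 starts after J3 ends, so J3 has no further overlaps.
J5 starts before J4 ends → J4 and J5 overlap.
J6 starts after J4 ends, so J4 has no further overlaps.
J6 starts after J5 ends, so J5 has no further overlaps.
J9 starts before J6 ends → J6 and J9 overlap.
J7 starts after J6 ends, so J6 has no further overlaps.
J7 starts before J9 ends → J9 and J7 overlap.
J8 starts before J9 ends → J9 and J8 overlap.
J8 starts before J7 ends → J7 and J8 overlap.

J1 & J2, J1 & J3, J2 & J3, J4 & J5, J6 & J9, J7 & J8, J7 & J9, J8 & J9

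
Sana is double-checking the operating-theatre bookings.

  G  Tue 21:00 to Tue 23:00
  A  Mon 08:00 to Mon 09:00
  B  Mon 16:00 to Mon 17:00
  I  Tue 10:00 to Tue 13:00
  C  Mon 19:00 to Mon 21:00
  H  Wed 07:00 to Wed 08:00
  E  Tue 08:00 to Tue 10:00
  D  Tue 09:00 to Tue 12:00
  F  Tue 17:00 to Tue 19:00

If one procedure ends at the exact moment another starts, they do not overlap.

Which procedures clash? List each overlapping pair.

Sorted by start: A, B, C, E, D, I, F, G, H.
B starts after A ends — done with A.
C starts after B ends — done with B.
E starts after C ends — done with C.
D starts before E ends → E and D overlap.
I starts exactly when E ends (back-to-back, no overlap) — done with E.
I starts before D ends → D and I overlap.
F starts after D ends — done with D.
F starts after I ends — done with I.
G starts after F ends — done with F.
H starts after G ends.

D & E, D & I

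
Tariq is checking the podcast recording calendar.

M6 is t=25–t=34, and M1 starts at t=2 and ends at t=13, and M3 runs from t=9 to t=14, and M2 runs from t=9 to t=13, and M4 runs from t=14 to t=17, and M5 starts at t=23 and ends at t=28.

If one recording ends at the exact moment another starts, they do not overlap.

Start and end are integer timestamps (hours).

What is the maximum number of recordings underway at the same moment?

3

Sweep the timeline, counting +1 at each start and −1 at each end (ends before starts at a tie):
t=2 start M1 → 1
t=9 start M2 → 2
t=9 start M3 → 3
t=13 end M1 → 2
t=13 end M2 → 1
t=14 end M3 → 0
t=14 start M4 → 1
t=17 end M4 → 0
t=23 start M5 → 1
t=25 start M6 → 2
t=28 end M5 → 1
t=34 end M6 → 0
Peak is 3, at t=9 (M1, M2, M3).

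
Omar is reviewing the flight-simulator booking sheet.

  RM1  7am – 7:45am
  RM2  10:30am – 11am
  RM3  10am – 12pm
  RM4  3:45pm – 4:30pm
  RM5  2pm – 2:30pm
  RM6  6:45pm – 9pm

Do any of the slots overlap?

Sorted by start: RM1, RM3, RM2, RM5, RM4, RM6.
RM3 starts after RM1 ends, so nothing later overlaps RM1 either.
RM2 starts before RM3 ends → RM3 and RM2 overlap.
That's a conflict, so the schedule is not conflict-free.

Yes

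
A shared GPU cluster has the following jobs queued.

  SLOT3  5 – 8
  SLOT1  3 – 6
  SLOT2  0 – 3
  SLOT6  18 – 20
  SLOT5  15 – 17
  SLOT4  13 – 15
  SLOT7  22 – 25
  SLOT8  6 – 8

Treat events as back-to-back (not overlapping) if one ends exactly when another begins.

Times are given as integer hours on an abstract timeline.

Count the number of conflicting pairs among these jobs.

Check each pair: they overlap iff neither finishes before the other starts.
Sorted by start: SLOT2, SLOT1, SLOT3, SLOT8, SLOT4, SLOT5, SLOT6, SLOT7.
SLOT1 starts exactly when SLOT2 ends (back-to-back, no overlap), so nothing later overlaps SLOT2 either.
SLOT3 starts before SLOT1 ends → SLOT1 and SLOT3 overlap.
SLOT8 starts exactly when SLOT1 ends (back-to-back, no overlap), so nothing later overlaps SLOT1 either.
SLOT8 starts before SLOT3 ends → SLOT3 and SLOT8 overlap.
SLOT4 starts after SLOT3 ends, so nothing later overlaps SLOT3 either.
SLOT4 starts after SLOT8 ends, so nothing later overlaps SLOT8 either.
SLOT5 starts exactly when SLOT4 ends (back-to-back, no overlap), so nothing later overlaps SLOT4 either.
SLOT6 starts after SLOT5 ends, so nothing later overlaps SLOT5 either.
SLOT7 starts after SLOT6 ends.
Overlapping pairs: SLOT1 & SLOT3, SLOT3 & SLOT8 — 2 in total.

2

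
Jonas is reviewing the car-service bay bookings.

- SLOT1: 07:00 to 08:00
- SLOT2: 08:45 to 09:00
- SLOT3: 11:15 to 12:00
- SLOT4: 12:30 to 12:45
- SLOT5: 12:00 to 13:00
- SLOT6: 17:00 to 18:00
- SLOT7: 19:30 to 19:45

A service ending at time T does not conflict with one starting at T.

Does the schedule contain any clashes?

Yes

Sorted by start: SLOT1, SLOT2, SLOT3, SLOT5, SLOT4, SLOT6, SLOT7.
SLOT2 starts after SLOT1 ends; SLOT1 is clear from here.
SLOT3 starts after SLOT2 ends; SLOT2 is clear from here.
SLOT5 starts exactly when SLOT3 ends (back-to-back, no overlap); SLOT3 is clear from here.
SLOT4 starts before SLOT5 ends → SLOT5 and SLOT4 overlap.
That's a conflict, so the schedule is not conflict-free.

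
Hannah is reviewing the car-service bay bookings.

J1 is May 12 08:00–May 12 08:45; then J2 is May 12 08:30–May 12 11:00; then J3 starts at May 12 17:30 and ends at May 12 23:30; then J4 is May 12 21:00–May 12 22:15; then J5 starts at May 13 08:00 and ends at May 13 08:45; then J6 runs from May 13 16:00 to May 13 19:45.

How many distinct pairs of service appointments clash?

Sorted by start: J1, J2, J3, J4, J5, J6.
J2 starts before J1 ends → J1 and J2 overlap.
J3 starts after J1 ends, so J1 has no further overlaps.
J3 starts after J2 ends, so J2 has no further overlaps.
J4 starts before J3 ends → J3 and J4 overlap.
J5 starts after J3 ends, so J3 has no further overlaps.
J5 starts after J4 ends, so J4 has no further overlaps.
J6 starts after J5 ends.
Overlapping pairs: J1 & J2, J3 & J4 — 2 in total.

2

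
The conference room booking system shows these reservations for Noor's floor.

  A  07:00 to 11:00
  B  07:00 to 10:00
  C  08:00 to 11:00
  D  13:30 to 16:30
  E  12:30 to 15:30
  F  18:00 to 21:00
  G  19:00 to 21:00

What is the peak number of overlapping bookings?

3

Sort all start/end points and keep a running count:
07:00 start A → 1
07:00 start B → 2
08:00 start C → 3
10:00 end B → 2
11:00 end A → 1
11:00 end C → 0
12:30 start E → 1
13:30 start D → 2
15:30 end E → 1
16:30 end D → 0
18:00 start F → 1
19:00 start G → 2
21:00 end F → 1
21:00 end G → 0
Peak is 3, at 08:00 (A, B, C).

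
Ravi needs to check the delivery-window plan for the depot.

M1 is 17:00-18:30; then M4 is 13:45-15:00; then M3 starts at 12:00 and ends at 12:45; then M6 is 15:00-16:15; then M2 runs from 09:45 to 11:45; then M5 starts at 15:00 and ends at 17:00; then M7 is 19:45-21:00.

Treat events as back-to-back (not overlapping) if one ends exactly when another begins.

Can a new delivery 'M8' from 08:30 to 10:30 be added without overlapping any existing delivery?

M2: starts 09:45 before M8 ends 10:30, and ends 11:45 after M8 starts 08:30 → overlap.
M3: starts 12:00 at or after M8 ends 10:30 → clear.
M4: starts 13:45 at or after M8 ends 10:30 → clear.
M5: starts 15:00 at or after M8 ends 10:30 → clear.
M6: starts 15:00 at or after M8 ends 10:30 → clear.
M1: starts 17:00 at or after M8 ends 10:30 → clear.
M7: starts 19:45 at or after M8 ends 10:30 → clear.
M8 overlaps M2.

No — it overlaps M2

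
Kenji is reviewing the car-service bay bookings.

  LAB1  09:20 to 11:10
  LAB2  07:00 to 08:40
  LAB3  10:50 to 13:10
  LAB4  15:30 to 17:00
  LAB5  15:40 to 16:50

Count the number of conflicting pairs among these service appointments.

2

Sorted by start: LAB2, LAB1, LAB3, LAB4, LAB5.
LAB1 starts after LAB2 ends, so LAB2 has no further overlaps.
LAB3 starts before LAB1 ends → LAB1 and LAB3 overlap.
LAB4 starts after LAB1 ends, so LAB1 has no further overlaps.
LAB4 starts after LAB3 ends, so LAB3 has no further overlaps.
LAB5 starts before LAB4 ends → LAB4 and LAB5 overlap.
Overlapping pairs: LAB1 & LAB3, LAB4 & LAB5 — 2 in total.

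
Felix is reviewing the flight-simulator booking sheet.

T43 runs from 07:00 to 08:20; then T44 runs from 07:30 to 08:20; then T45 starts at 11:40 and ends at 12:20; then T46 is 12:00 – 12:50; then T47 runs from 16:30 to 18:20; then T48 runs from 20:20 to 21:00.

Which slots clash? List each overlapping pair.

T43 & T44, T45 & T46

Sorted by start: T43, T44, T45, T46, T47, T48.
T44 starts before T43 ends → T43 and T44 overlap.
T45 starts after T43 ends, so nothing later overlaps T43 either.
T45 starts after T44 ends, so nothing later overlaps T44 either.
T46 starts before T45 ends → T45 and T46 overlap.
T47 starts after T45 ends, so nothing later overlaps T45 either.
T47 starts after T46 ends, so nothing later overlaps T46 either.
T48 starts after T47 ends.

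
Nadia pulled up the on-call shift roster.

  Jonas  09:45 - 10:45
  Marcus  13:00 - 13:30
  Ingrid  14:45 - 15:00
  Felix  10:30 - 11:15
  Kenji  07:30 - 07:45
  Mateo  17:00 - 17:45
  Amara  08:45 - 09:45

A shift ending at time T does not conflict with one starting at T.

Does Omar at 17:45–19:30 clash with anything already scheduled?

Kenji: ends 07:45 at or before Omar starts 17:45 → clear.
Amara: ends 09:45 at or before Omar starts 17:45 → clear.
Jonas: ends 10:45 at or before Omar starts 17:45 → clear.
Felix: ends 11:15 at or before Omar starts 17:45 → clear.
Marcus: ends 13:30 at or before Omar starts 17:45 → clear.
Ingrid: ends 15:00 at or before Omar starts 17:45 → clear.
Mateo: ends 17:45 at or before Omar starts 17:45 → clear.

No — it doesn't clash with anything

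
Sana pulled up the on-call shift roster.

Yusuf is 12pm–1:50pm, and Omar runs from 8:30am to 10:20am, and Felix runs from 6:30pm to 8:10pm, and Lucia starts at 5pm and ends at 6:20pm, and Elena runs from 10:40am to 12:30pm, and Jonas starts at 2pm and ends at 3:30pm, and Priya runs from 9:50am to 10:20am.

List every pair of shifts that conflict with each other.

Two intervals overlap when each starts before the other ends.
Sorted by start: Omar, Priya, Elena, Yusuf, Jonas, Lucia, Felix.
Priya starts before Omar ends → Omar and Priya overlap.
Elena starts after Omar ends — done with Omar.
Elena starts after Priya ends — done with Priya.
Yusuf starts before Elena ends → Elena and Yusuf overlap.
Jonas starts after Elena ends — done with Elena.
Jonas starts after Yusuf ends — done with Yusuf.
Lucia starts after Jonas ends — done with Jonas.
Felix starts after Lucia ends.

Elena & Yusuf, Omar & Priya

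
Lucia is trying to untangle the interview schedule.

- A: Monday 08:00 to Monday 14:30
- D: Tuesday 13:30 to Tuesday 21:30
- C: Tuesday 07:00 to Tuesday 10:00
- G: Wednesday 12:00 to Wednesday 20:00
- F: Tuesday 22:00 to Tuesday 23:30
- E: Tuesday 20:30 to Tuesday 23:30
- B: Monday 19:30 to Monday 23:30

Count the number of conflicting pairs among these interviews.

Check each pair: they overlap iff neither finishes before the other starts.
Sorted by start: A, B, C, D, E, F, G.
B starts after A ends; A is clear from here.
C starts after B ends; B is clear from here.
D starts after C ends; C is clear from here.
E starts before D ends → D and E overlap.
F starts after D ends; D is clear from here.
F starts before E ends → E and F overlap.
G starts after E ends.
G starts after F ends.
Overlapping pairs: D & E, E & F — 2 in total.

2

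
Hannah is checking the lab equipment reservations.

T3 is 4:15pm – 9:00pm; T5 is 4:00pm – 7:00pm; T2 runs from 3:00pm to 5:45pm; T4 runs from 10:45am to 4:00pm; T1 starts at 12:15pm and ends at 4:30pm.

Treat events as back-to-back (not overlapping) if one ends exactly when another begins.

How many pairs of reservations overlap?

Sorted by start: T4, T1, T2, T5, T3.
T1 starts before T4 ends → T4 and T1 overlap.
T2 starts before T4 ends → T4 and T2 overlap.
T5 starts exactly when T4 ends (back-to-back, no overlap) — done with T4.
T2 starts before T1 ends → T1 and T2 overlap.
T5 starts before T1 ends → T1 and T5 overlap.
T3 starts before T1 ends → T1 and T3 overlap.
T5 starts before T2 ends → T2 and T5 overlap.
T3 starts before T2 ends → T2 and T3 overlap.
T3 starts before T5 ends → T5 and T3 overlap.
Overlapping pairs: T1 & T2, T1 & T3, T1 & T4, T1 & T5, T2 & T3, T2 & T4, T2 & T5, T3 & T5 — 8 in total.

8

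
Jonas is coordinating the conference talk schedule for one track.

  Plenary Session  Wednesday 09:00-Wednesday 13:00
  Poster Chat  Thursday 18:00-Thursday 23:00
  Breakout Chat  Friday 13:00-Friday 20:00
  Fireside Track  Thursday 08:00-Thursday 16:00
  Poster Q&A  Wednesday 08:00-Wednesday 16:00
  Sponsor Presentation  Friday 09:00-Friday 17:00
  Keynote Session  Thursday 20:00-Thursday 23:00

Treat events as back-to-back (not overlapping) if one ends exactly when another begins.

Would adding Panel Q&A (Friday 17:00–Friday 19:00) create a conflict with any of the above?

Poster Q&A: ends Wednesday 16:00 at or before Panel Q&A starts Friday 17:00 → clear.
Plenary Session: ends Wednesday 13:00 at or before Panel Q&A starts Friday 17:00 → clear.
Fireside Track: ends Thursday 16:00 at or before Panel Q&A starts Friday 17:00 → clear.
Poster Chat: ends Thursday 23:00 at or before Panel Q&A starts Friday 17:00 → clear.
Keynote Session: ends Thursday 23:00 at or before Panel Q&A starts Friday 17:00 → clear.
Sponsor Presentation: ends Friday 17:00 at or before Panel Q&A starts Friday 17:00 → clear.
Breakout Chat: starts Friday 13:00 before Panel Q&A ends Friday 19:00, and ends Friday 20:00 after Panel Q&A starts Friday 17:00 → overlap.
Panel Q&A overlaps Breakout Chat.

Yes — it overlaps Breakout Chat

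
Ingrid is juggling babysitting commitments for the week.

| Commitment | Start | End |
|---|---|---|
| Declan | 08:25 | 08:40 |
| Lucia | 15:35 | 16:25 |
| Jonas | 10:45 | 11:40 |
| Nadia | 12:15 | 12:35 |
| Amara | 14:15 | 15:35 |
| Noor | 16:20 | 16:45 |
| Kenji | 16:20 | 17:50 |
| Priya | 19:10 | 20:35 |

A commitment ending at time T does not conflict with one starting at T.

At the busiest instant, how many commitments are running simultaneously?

Walk through starts and ends in time order (an end at T is processed before a start at T):
08:25 start Declan → 1
08:40 end Declan → 0
10:45 start Jonas → 1
11:40 end Jonas → 0
12:15 start Nadia → 1
12:35 end Nadia → 0
14:15 start Amara → 1
15:35 end Amara → 0
15:35 start Lucia → 1
16:20 start Kenji → 2
16:20 start Noor → 3
16:25 end Lucia → 2
16:45 end Noor → 1
17:50 end Kenji → 0
19:10 start Priya → 1
20:35 end Priya → 0
Peak is 3, at 16:20 (Kenji, Lucia, Noor).

3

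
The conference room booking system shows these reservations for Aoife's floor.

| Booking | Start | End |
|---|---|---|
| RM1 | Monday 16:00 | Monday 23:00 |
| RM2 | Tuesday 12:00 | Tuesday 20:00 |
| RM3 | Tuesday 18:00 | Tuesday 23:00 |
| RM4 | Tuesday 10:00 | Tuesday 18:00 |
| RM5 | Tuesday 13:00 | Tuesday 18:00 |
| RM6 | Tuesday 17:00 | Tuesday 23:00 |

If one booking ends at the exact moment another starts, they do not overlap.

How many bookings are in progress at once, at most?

4

Walk through starts and ends in time order (an end at T is processed before a start at T):
Monday 16:00 start RM1 → 1
Monday 23:00 end RM1 → 0
Tuesday 10:00 start RM4 → 1
Tuesday 12:00 start RM2 → 2
Tuesday 13:00 start RM5 → 3
Tuesday 17:00 start RM6 → 4
Tuesday 18:00 end RM4 → 3
Tuesday 18:00 end RM5 → 2
Tuesday 18:00 start RM3 → 3
Tuesday 20:00 end RM2 → 2
Tuesday 23:00 end RM3 → 1
Tuesday 23:00 end RM6 → 0
Peak is 4, at Tuesday 17:00 (RM2, RM4, RM5, RM6).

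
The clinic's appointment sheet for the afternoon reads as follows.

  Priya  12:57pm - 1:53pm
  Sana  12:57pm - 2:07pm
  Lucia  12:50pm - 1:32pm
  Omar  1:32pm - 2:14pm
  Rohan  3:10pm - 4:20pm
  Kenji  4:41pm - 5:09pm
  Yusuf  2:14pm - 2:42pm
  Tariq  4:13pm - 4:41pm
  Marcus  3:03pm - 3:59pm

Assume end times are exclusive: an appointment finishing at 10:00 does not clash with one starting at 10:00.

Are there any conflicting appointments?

Yes

Check each pair: they overlap iff neither finishes before the other starts.
Sorted by start: Lucia, Sana, Priya, Omar, Yusuf, Marcus, Rohan, Tariq, Kenji.
Sana starts before Lucia ends → Lucia and Sana overlap.
That's a conflict, so the schedule is not conflict-free.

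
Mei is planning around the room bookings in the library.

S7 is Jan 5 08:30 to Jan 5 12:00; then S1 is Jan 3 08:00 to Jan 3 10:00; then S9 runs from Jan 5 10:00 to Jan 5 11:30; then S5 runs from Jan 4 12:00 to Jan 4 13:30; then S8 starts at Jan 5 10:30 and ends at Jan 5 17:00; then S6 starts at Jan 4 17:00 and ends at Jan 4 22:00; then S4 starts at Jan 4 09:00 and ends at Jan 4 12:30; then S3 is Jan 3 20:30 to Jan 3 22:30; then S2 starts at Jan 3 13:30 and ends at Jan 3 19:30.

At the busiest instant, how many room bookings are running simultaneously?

Sweep the timeline, counting +1 at each start and −1 at each end (ends before starts at a tie):
Jan 3 08:00 start S1 → 1
Jan 3 10:00 end S1 → 0
Jan 3 13:30 start S2 → 1
Jan 3 19:30 end S2 → 0
Jan 3 20:30 start S3 → 1
Jan 3 22:30 end S3 → 0
Jan 4 09:00 start S4 → 1
Jan 4 12:00 start S5 → 2
Jan 4 12:30 end S4 → 1
Jan 4 13:30 end S5 → 0
Jan 4 17:00 start S6 → 1
Jan 4 22:00 end S6 → 0
Jan 5 08:30 start S7 → 1
Jan 5 10:00 start S9 → 2
Jan 5 10:30 start S8 → 3
Jan 5 11:30 end S9 → 2
Jan 5 12:00 end S7 → 1
Jan 5 17:00 end S8 → 0
Peak is 3, at Jan 5 10:30 (S7, S8, S9).

3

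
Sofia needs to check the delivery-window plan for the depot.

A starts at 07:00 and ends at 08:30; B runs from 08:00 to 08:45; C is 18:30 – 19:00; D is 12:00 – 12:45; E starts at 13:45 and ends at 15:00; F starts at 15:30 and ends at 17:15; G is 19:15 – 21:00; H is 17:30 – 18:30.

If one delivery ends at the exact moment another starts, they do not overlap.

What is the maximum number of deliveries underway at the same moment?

2

Sweep the timeline, counting +1 at each start and −1 at each end (ends before starts at a tie):
07:00 start A → 1
08:00 start B → 2
08:30 end A → 1
08:45 end B → 0
12:00 start D → 1
12:45 end D → 0
13:45 start E → 1
15:00 end E → 0
15:30 start F → 1
17:15 end F → 0
17:30 start H → 1
18:30 end H → 0
18:30 start C → 1
19:00 end C → 0
19:15 start G → 1
21:00 end G → 0
Peak is 2, at 08:00 (A, B).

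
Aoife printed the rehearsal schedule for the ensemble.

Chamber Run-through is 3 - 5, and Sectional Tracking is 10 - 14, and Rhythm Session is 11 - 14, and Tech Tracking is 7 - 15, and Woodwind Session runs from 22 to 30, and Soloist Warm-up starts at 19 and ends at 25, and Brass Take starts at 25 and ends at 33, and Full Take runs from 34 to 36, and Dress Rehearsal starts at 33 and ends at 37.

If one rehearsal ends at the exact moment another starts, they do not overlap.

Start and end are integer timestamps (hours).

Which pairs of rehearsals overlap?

Brass Take & Woodwind Session, Dress Rehearsal & Full Take, Rhythm Session & Sectional Tracking, Rhythm Session & Tech Tracking, Sectional Tracking & Tech Tracking, Soloist Warm-up & Woodwind Session

Sorted by start: Chamber Run-through, Tech Tracking, Sectional Tracking, Rhythm Session, Soloist Warm-up, Woodwind Session, Brass Take, Dress Rehearsal, Full Take.
Tech Tracking starts after Chamber Run-through ends, so Chamber Run-through has no further overlaps.
Sectional Tracking starts before Tech Tracking ends → Tech Tracking and Sectional Tracking overlap.
Rhythm Session starts before Tech Tracking ends → Tech Tracking and Rhythm Session overlap.
Soloist Warm-up starts after Tech Tracking ends, so Tech Tracking has no further overlaps.
Rhythm Session starts before Sectional Tracking ends → Sectional Tracking and Rhythm Session overlap.
Soloist Warm-up starts after Sectional Tracking ends, so Sectional Tracking has no further overlaps.
Soloist Warm-up starts after Rhythm Session ends, so Rhythm Session has no further overlaps.
Woodwind Session starts before Soloist Warm-up ends → Soloist Warm-up and Woodwind Session overlap.
Brass Take starts exactly when Soloist Warm-up ends (back-to-back, no overlap), so Soloist Warm-up has no further overlaps.
Brass Take starts before Woodwind Session ends → Woodwind Session and Brass Take overlap.
Dress Rehearsal starts after Woodwind Session ends, so Woodwind Session has no further overlaps.
Dress Rehearsal starts exactly when Brass Take ends (back-to-back, no overlap), so Brass Take has no further overlaps.
Full Take starts before Dress Rehearsal ends → Dress Rehearsal and Full Take overlap.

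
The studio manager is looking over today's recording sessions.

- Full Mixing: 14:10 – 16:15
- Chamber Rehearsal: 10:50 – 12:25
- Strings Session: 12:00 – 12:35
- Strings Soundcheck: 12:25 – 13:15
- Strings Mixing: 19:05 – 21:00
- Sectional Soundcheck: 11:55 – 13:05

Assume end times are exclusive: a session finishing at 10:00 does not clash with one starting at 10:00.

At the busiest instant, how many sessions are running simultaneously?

3

Sort all start/end points and keep a running count:
10:50 start Chamber Rehearsal → 1
11:55 start Sectional Soundcheck → 2
12:00 start Strings Session → 3
12:25 end Chamber Rehearsal → 2
12:25 start Strings Soundcheck → 3
12:35 end Strings Session → 2
13:05 end Sectional Soundcheck → 1
13:15 end Strings Soundcheck → 0
14:10 start Full Mixing → 1
16:15 end Full Mixing → 0
19:05 start Strings Mixing → 1
21:00 end Strings Mixing → 0
Peak is 3, at 12:00 (Chamber Rehearsal, Sectional Soundcheck, Strings Session).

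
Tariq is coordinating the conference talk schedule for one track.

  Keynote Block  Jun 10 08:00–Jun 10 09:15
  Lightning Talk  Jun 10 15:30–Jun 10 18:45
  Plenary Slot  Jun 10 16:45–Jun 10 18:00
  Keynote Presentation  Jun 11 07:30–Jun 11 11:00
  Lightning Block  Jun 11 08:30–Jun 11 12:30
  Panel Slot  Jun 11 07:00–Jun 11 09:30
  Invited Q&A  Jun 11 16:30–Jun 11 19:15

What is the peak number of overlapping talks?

Sort all start/end points and keep a running count:
Jun 10 08:00 start Keynote Block → 1
Jun 10 09:15 end Keynote Block → 0
Jun 10 15:30 start Lightning Talk → 1
Jun 10 16:45 start Plenary Slot → 2
Jun 10 18:00 end Plenary Slot → 1
Jun 10 18:45 end Lightning Talk → 0
Jun 11 07:00 start Panel Slot → 1
Jun 11 07:30 start Keynote Presentation → 2
Jun 11 08:30 start Lightning Block → 3
Jun 11 09:30 end Panel Slot → 2
Jun 11 11:00 end Keynote Presentation → 1
Jun 11 12:30 end Lightning Block → 0
Jun 11 16:30 start Invited Q&A → 1
Jun 11 19:15 end Invited Q&A → 0
Peak is 3, at Jun 11 08:30 (Keynote Presentation, Lightning Block, Panel Slot).

3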